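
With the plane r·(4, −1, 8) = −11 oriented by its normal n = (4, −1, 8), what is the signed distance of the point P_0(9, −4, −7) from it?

n·P_0 − (-11) = -5.
|n| = 9, so the signed distance is -5/9.

-5/9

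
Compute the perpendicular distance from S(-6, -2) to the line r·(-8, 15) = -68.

86/17

The normal to the line is n = (-8, 15) with |n| = 17.
|n·S − (-68)| = |18 − (-68)| = 86, so the distance is 86/17.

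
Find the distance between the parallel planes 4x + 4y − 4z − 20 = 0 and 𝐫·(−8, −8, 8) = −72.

Divide the second equation by -2 to match normals: 4x + 4y − 4z = 36.
Both planes have normal n = (4, 4, −4), |n| = 4√3. Any point on the first plane is at distance |36 − 20|/|n| = 16/(4√3) = 4√3/3 from the second.

4√3/3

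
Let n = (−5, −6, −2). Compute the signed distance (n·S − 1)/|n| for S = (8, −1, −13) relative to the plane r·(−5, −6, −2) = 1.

-9/√65

n·S − 1 = -9.
|n| = √65, so the signed distance is -9/√65.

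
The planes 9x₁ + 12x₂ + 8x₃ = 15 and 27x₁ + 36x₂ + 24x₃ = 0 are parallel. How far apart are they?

Divide the second equation by 3 to match normals: 9x₁ + 12x₂ + 8x₃ = 0.
Both planes have normal n = (9, 12, 8), |n| = 17. Any point on the first plane is at distance |0 − 15|/|n| = 15/17 from the second.

15/17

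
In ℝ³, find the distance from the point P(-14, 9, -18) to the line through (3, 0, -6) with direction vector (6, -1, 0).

√181

Direction vector d = (6, -1, 0).
AP = (-17, 9, -12), and AP × d = (-12, -72, -37).
|AP × d|² = 6697 and |d|² = 37, so the distance is √(6697/37) = √181.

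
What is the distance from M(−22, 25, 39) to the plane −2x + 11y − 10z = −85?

14/15

Normal vector n = (−2, 11, −10), and n·(−22, 25, 39) − (−85) = 14.
|n| = √(4 + 121 + 100) = 15, so the distance is |14|/15 = 14/15.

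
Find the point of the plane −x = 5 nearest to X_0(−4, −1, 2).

(-5, -1, 2)

The perpendicular from X_0 has direction n = (−1, 0, 0): r = (−4, −1, 2) + λ(−1, 0, 0).
Substitute into the plane: n·(X_0 + λn) = 5 gives 4 + 1λ = 5, so λ = 1.
Foot = (−4, −1, 2) + 1·(−1, 0, 0) = (−5, −1, 2).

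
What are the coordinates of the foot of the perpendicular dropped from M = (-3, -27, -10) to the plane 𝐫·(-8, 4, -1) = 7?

The perpendicular from M has direction n = (-8, 4, -1): r = (-3, -27, -10) + μ(-8, 4, -1).
Substitute into the plane: n·(M + μn) = 7 gives -74 + 81μ = 7, so μ = 1.
Foot = (-3, -27, -10) + 1·(-8, 4, -1) = (-11, -23, -11).

(-11, -23, -11)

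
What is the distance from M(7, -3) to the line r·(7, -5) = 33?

31/√74

d = |7·7 + (-5)·(-3) − 33| / √(49 + 25) = |31|/√74 = 31√74/74.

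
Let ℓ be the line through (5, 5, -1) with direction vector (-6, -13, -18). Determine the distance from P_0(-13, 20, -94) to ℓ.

3√493

Direction vector d = (-6, -13, -18).
AP = (-18, 15, -93), and AP × d = (-1479, 234, 324).
|AP × d|² = 2347173 and |d|² = 529, so the distance is √(2347173/529) = √4437 = 3√493.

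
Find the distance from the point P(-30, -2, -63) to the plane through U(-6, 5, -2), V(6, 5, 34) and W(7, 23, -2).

25/23

UV = (12, 0, 36) and UW = (13, 18, 0), so a normal is n = UV × UW = (-648, 468, 216).
Then n·(-30, -2, -63) - 5796 = -900.
|n| = √(419904 + 219024 + 46656) = 828, so the distance is |-900|/828 = 25/23.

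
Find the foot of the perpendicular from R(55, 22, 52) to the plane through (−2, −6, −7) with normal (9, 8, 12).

The perpendicular from R has direction n = (9, 8, 12): r = (55, 22, 52) + λ(9, 8, 12).
Substitute into the plane: n·(R + λn) = -150 gives 1295 + 289λ = -150, so λ = -5.
Foot = (55, 22, 52) + (-5)·(9, 8, 12) = (10, −18, −8).

(10, -18, -8)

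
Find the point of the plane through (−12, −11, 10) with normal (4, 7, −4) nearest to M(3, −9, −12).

The perpendicular from M has direction n = (4, 7, −4): r = (3, −9, −12) + λ(4, 7, −4).
Substitute into the plane: n·(M + λn) = -165 gives -3 + 81λ = -165, so λ = -2.
Foot = (3, −9, −12) + (-2)·(4, 7, −4) = (−5, −23, −4).

(-5, -23, -4)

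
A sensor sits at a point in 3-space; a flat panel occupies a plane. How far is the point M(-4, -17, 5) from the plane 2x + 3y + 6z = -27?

2/7

Normal vector n = (2, 3, 6), and n·(-4, -17, 5) - (-27) = -2.
|n| = √(4 + 9 + 36) = 7, so the distance is |-2|/7 = 2/7.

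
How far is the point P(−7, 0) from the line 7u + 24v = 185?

234/25

d = |7·(-7) + 24·0 − 185| / √(49 + 576) = |-234|/25 = 234/25.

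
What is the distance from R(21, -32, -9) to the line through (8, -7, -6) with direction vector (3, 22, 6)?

√274

Direction vector d = (3, 22, 6).
AP = (13, -25, -3); AP·d = -529, |AP|² = 803, |d|² = 529.
distance² = |AP|² − (AP·d)²/|d|² = 803 − 279841/529 = 274, so the distance is √274.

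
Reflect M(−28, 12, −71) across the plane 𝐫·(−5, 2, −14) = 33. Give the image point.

(22, -8, 69)

n = (−5, 2, −14), |n|² = 225, n·M − 33 = 1125, so t = 1125/225 = 5.
Foot F = M − 5·n = (−3, 2, −1); the reflection is 2F − M = (22, −8, 69).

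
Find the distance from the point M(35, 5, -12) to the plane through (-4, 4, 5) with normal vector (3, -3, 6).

2√6/3

The plane has equation n·(r − (-4, 4, 5)) = 0, i.e. n·r = 6.
Then n·(35, 5, -12) - 6 = 12.
|n| = √(9 + 9 + 36) = 3√6, so the distance is |12|/(3√6) = 4/√6.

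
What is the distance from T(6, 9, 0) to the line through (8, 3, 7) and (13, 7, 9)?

A direction vector is d = (5, 4, 2).
AP = (−2, 6, −7); AP·d = 0, |AP|² = 89, |d|² = 45.
distance² = |AP|² − (AP·d)²/|d|² = 89 − 0/45 = 89, so the distance is √89.

√89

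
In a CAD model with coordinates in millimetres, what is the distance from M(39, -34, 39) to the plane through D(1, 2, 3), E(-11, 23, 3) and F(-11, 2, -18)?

DE = (-12, 21, 0) and DF = (-12, 0, -21), so a normal is n = DE × DF = (-441, -252, 252).
Then n·(39, -34, 39) - (-189) = 1386.
|n| = √(194481 + 63504 + 63504) = 567, so the distance is |1386|/567 = 22/9.

22/9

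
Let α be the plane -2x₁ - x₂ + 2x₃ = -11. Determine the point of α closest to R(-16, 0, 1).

(-6, 5, -9)

The perpendicular from R has direction n = (-2, -1, 2): r = (-16, 0, 1) + t(-2, -1, 2).
Substitute into the plane: n·(R + tn) = -11 gives 34 + 9t = -11, so t = -5.
Foot = (-16, 0, 1) + (-5)·(-2, -1, 2) = (-6, 5, -9).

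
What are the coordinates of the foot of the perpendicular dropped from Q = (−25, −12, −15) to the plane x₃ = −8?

(-25, -12, -8)

n = (0, 0, 1), |n|² = 1, and n·Q − (-8) = -7.
t = -7/1 = -7, so the foot is Q − t·n = (−25, −12, −15) − (-7)·(0, 0, 1) = (−25, −12, −8).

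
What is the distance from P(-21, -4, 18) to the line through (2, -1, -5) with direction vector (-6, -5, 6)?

√194

Direction vector d = (-6, -5, 6).
AP = (-23, -3, 23), and AP × d = (97, 0, 97).
|AP × d|² = 18818 and |d|² = 97, so the distance is √(18818/97) = √194.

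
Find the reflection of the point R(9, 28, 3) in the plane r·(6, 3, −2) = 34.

(-15, 16, 11)

n = (6, 3, −2), |n|² = 49, n·R − 34 = 98, so t = 98/49 = 2.
Foot F = R − 2·n = (−3, 22, 7); the reflection is 2F − R = (−15, 16, 11).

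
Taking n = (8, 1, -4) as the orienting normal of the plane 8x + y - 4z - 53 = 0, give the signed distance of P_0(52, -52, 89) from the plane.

n·P_0 − 53 = -45.
|n| = 9, so the signed distance is -45/9 = -5.

-5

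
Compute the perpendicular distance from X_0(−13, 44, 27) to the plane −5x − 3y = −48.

19√34/34

d = |(-5)·(-13) + (-3)·44 − (-48)| / √(25 + 9 + 0) = |-19| / √34 = 19√34/34.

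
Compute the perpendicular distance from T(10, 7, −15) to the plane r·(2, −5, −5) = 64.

d = |2·10 + (-5)·7 + (-5)·(-15) − 64| / √(4 + 25 + 25) = |-4| / (3√6) = 2√6/9.

2√6/9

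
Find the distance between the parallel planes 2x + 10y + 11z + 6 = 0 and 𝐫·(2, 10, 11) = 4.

Both planes have normal n = (2, 10, 11), |n| = 15. Any point on the first plane is at distance |4 − (-6)|/|n| = 10/15 = 2/3 from the second.

2/3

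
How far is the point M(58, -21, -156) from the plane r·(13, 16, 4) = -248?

2

n = (13, 16, 4); n·P − (-248) = 42; |n| = 21; distance = 42/21 = 2.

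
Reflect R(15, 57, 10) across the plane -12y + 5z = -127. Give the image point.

(15, -15, 40)

With n = (0, -12, 5), the signed offset is (n·R − (-127))/|n|² = -507/169 = -3.
R' = R − 2t·n = (15, 57, 10) − (-6)·(0, -12, 5) = (15, -15, 40).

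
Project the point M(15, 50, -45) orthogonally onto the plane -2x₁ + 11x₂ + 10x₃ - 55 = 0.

(227/15, 739/15, -137/3)

n = (-2, 11, 10), |n|² = 225, and n·M − 55 = 15.
t = 15/225 = 1/15, so the foot is M − t·n = (15, 50, -45) − (1/15)·(-2, 11, 10) = (227/15, 739/15, -137/3).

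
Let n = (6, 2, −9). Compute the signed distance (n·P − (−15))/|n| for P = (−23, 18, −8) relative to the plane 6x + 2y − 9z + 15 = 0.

n·P − (-15) = -15.
|n| = 11, so the signed distance is -15/11.

-15/11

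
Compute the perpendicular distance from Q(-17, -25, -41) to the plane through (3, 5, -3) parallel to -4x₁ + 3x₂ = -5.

Parallel planes share the normal n = (-4, 3, 0); since (3, 5, -3) lies on the plane, its equation is -4x₁ + 3x₂ = 3.
d = |(-4)·(-17) + 3·(-25) − 3| / √(16 + 9 + 0) = |-10| / 5 = 2.

2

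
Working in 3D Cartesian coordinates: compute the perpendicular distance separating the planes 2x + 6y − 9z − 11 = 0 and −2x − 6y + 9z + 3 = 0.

8/11

Divide the second equation by -1 to match normals: 2x + 6y − 9z = 3.
Both planes have normal n = (2, 6, −9), |n| = 11. Any point on the first plane is at distance |3 − 11|/|n| = 8/11 from the second.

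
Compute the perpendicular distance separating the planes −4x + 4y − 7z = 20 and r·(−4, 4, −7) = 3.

Both planes have normal n = (−4, 4, −7), |n| = 9. Any point on the first plane is at distance |3 − 20|/|n| = 17/9 from the second.

17/9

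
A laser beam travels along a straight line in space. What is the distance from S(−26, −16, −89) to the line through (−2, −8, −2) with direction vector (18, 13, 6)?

3√677

Direction vector d = (18, 13, 6).
AP = (−24, −8, −87), and AP × d = (1083, −1422, −168).
|AP × d|² = 3223197 and |d|² = 529, so the distance is √(3223197/529) = √6093 = 3√677.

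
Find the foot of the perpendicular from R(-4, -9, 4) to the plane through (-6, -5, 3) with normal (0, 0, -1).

The perpendicular from R has direction n = (0, 0, -1): r = (-4, -9, 4) + μ(0, 0, -1).
Substitute into the plane: n·(R + μn) = -3 gives -4 + 1μ = -3, so μ = 1.
Foot = (-4, -9, 4) + 1·(0, 0, -1) = (-4, -9, 3).

(-4, -9, 3)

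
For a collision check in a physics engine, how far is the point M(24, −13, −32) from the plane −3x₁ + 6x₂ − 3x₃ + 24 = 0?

5√6/3

Normal vector n = (−3, 6, −3), and n·(24, −13, −32) − (−24) = −30.
|n| = √(9 + 36 + 9) = 3√6, so the distance is |-30|/(3√6) = 5√6/3.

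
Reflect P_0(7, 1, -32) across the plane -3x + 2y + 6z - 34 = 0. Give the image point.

With n = (-3, 2, 6), the signed offset is (n·P_0 − 34)/|n|² = -245/49 = -5.
P_0' = P_0 − 2t·n = (7, 1, -32) − (-10)·(-3, 2, 6) = (-23, 21, 28).

(-23, 21, 28)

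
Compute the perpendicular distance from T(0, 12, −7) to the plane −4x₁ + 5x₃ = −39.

4√41/41

d = |(-4)·0 + 5·(-7) − (-39)| / √(16 + 0 + 25) = |4| / √41 = 4/√41.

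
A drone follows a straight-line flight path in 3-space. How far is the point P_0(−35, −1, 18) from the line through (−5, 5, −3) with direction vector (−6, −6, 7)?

12√2

Direction vector d = (−6, −6, 7).
AP = (−30, −6, 21), and AP × d = (84, 84, 144).
|AP × d|² = 34848 and |d|² = 121, so the distance is √(34848/121) = √288 = 12√2.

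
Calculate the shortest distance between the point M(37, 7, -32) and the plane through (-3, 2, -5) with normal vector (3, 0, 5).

15√34/34

The plane has equation n·(r − (-3, 2, -5)) = 0, i.e. n·r = -34.
n = (3, 0, 5); n·P − (-34) = -15; |n| = √34; distance = 15/√34 = 15√34/34.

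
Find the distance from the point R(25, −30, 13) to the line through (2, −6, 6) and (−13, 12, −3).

A direction vector is d = (−15, 18, −9).
AP = (23, −24, 7), and AP × d = (90, 102, 54).
|AP × d|² = 21420 and |d|² = 630, so the distance is √(21420/630) = √34.

√34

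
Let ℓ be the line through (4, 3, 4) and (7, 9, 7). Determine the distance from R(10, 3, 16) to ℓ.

A direction vector is d = (3, 6, 3).
AP = (6, 0, 12); AP·d = 54, |AP|² = 180, |d|² = 54.
distance² = |AP|² − (AP·d)²/|d|² = 180 − 2916/54 = 126, so the distance is 3√14.

3√14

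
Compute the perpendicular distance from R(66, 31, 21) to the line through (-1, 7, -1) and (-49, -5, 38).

√3785

A direction vector is d = (-48, -12, 39).
AP = (67, 24, 22); AP·d = -2646, |AP|² = 5549, |d|² = 3969.
distance² = |AP|² − (AP·d)²/|d|² = 5549 − 7001316/3969 = 3785, so the distance is √3785.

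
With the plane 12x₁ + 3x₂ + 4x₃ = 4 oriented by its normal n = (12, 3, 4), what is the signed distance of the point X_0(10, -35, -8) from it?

-21/13

n·X_0 − 4 = -21.
|n| = 13, so the signed distance is -21/13.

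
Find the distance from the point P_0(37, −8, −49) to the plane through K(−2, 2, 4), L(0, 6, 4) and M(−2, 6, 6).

KL = (2, 4, 0) and KM = (0, 4, 2), so a normal is n = KL × KM = (8, −4, 8).
n = (8, −4, 8); n·P − 8 = -72; |n| = 12; distance = 72/12 = 6.

6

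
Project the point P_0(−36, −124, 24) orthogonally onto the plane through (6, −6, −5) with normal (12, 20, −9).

(24, -24, -21)

The perpendicular from P_0 has direction n = (12, 20, −9): r = (−36, −124, 24) + t(12, 20, −9).
Substitute into the plane: n·(P_0 + tn) = -3 gives -3128 + 625t = -3, so t = 5.
Foot = (−36, −124, 24) + 5·(12, 20, −9) = (24, −24, −21).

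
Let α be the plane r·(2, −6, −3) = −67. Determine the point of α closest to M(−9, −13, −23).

(-17, 11, -11)

The perpendicular from M has direction n = (2, −6, −3): r = (−9, −13, −23) + t(2, −6, −3).
Substitute into the plane: n·(M + tn) = -67 gives 129 + 49t = -67, so t = -4.
Foot = (−9, −13, −23) + (-4)·(2, −6, −3) = (−17, 11, −11).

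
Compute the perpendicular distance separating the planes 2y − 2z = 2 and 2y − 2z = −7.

With common normal n = (0, 2, −2) (|n| = 2√2), the distance is |2 − (-7)|/|n| = 9/(2√2).

9/(2√2)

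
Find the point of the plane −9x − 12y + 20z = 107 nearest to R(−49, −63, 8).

(-31, -39, -32)

The perpendicular from R has direction n = (−9, −12, 20): r = (−49, −63, 8) + μ(−9, −12, 20).
Substitute into the plane: n·(R + μn) = 107 gives 1357 + 625μ = 107, so μ = -2.
Foot = (−49, −63, 8) + (-2)·(−9, −12, 20) = (−31, −39, −32).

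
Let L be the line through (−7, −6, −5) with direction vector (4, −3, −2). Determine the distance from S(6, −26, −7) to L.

√109

Direction vector d = (4, −3, −2).
AP = (13, −20, −2), and AP × d = (34, 18, 41).
|AP × d|² = 3161 and |d|² = 29, so the distance is √(3161/29) = √109.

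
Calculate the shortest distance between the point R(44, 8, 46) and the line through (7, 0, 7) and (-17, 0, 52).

√2665

A direction vector is d = (-24, 0, 45).
AP = (37, 8, 39); AP·d = 867, |AP|² = 2954, |d|² = 2601.
distance² = |AP|² − (AP·d)²/|d|² = 2954 − 751689/2601 = 2665, so the distance is √2665.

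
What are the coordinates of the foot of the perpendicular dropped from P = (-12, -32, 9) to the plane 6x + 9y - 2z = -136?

(0, -14, 5)

The perpendicular from P has direction n = (6, 9, -2): r = (-12, -32, 9) + μ(6, 9, -2).
Substitute into the plane: n·(P + μn) = -136 gives -378 + 121μ = -136, so μ = 2.
Foot = (-12, -32, 9) + 2·(6, 9, -2) = (0, -14, 5).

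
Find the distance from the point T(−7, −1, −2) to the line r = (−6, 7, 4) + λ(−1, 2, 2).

2√5

Direction vector d = (−1, 2, 2).
AP = (−1, −8, −6), and AP × d = (−4, 8, −10).
|AP × d|² = 180 and |d|² = 9, so the distance is √(180/9) = √20 = 2√5.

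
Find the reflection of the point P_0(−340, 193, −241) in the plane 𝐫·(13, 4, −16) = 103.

n = (13, 4, −16), |n|² = 441, n·P_0 − 103 = 105, so t = 105/441 = 5/21.
Foot F = P_0 − (5/21)·n = (−7205/21, 4033/21, −4981/21); the reflection is 2F − P_0 = (−7270/21, 4013/21, −4901/21).

(-7270/21, 4013/21, -4901/21)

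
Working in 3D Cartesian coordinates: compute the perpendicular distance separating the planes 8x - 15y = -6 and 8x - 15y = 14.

Both planes have normal n = (8, -15, 0), |n| = 17. Any point on the first plane is at distance |14 − (-6)|/|n| = 20/17 from the second.

20/17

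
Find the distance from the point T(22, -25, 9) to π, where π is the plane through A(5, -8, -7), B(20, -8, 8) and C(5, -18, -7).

AB = (15, 0, 15) and AC = (0, -10, 0), so a normal is n = AB × AC = (150, 0, -150).
Then n·(22, -25, 9) - 1800 = 150.
|n| = √(22500 + 0 + 22500) = 150√2, so the distance is |150|/(150√2) = √2/2.

1/√2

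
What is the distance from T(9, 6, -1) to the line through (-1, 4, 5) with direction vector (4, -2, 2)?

2√29

Direction vector d = (4, -2, 2).
AP = (10, 2, -6), and AP × d = (-8, -44, -28).
|AP × d|² = 2784 and |d|² = 24, so the distance is √(2784/24) = √116 = 2√29.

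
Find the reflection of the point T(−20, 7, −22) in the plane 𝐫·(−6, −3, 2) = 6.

With n = (−6, −3, 2), the signed offset is (n·T − 6)/|n|² = 49/49 = 1.
T' = T − 2t·n = (−20, 7, −22) − 2·(−6, −3, 2) = (−8, 13, −26).

(-8, 13, -26)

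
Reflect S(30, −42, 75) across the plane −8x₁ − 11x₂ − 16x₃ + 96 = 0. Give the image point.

With n = (−8, −11, −16), the signed offset is (n·S − (-96))/|n|² = -882/441 = -2.
S' = S − 2t·n = (30, −42, 75) − (-4)·(−8, −11, −16) = (−2, −86, 11).

(-2, -86, 11)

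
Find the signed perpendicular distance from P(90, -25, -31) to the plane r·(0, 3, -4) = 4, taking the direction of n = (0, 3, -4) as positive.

9

n·P − 4 = 45.
|n| = 5, so the signed distance is 45/5 = 9.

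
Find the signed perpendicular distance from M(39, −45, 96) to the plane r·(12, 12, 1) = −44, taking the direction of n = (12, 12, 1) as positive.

4

n·M − (-44) = 68.
|n| = 17, so the signed distance is 68/17 = 4.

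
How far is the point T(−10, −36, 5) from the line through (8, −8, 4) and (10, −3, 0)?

√389

A direction vector is d = (2, 5, −4).
AP = (−18, −28, 1); AP·d = -180, |AP|² = 1109, |d|² = 45.
distance² = |AP|² − (AP·d)²/|d|² = 1109 − 32400/45 = 389, so the distance is √389.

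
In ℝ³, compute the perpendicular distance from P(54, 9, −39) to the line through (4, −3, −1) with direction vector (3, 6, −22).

2√493

Direction vector d = (3, 6, −22).
AP = (50, 12, −38); AP·d = 1058, |AP|² = 4088, |d|² = 529.
distance² = |AP|² − (AP·d)²/|d|² = 4088 − 1119364/529 = 1972, so the distance is 2√493.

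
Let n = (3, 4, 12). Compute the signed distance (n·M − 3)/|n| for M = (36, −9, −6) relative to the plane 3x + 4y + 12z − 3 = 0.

-3/13

n·M − 3 = -3.
|n| = 13, so the signed distance is -3/13.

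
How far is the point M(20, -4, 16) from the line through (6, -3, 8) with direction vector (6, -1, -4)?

Direction vector d = (6, -1, -4).
AP = (14, -1, 8), and AP × d = (12, 104, -8).
|AP × d|² = 11024 and |d|² = 53, so the distance is √(11024/53) = √208 = 4√13.

4√13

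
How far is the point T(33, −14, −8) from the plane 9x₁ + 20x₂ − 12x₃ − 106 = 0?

n = (9, 20, −12); n·P − 106 = 7; |n| = 25; distance = 7/25.

7/25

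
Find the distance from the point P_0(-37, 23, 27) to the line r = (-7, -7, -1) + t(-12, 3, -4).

Direction vector d = (-12, 3, -4).
AP = (-30, 30, 28); AP·d = 338, |AP|² = 2584, |d|² = 169.
distance² = |AP|² − (AP·d)²/|d|² = 2584 − 114244/169 = 1908, so the distance is 6√53.

6√53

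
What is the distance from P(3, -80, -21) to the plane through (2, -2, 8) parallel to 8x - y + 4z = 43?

Parallel planes share the normal n = (8, -1, 4); since (2, -2, 8) lies on the plane, its equation is 8x - y + 4z = 50.
Then n·(3, -80, -21) - 50 = -30.
|n| = √(64 + 1 + 16) = 9, so the distance is |-30|/9 = 10/3.

10/3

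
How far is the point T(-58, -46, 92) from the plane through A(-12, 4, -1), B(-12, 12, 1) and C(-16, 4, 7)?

6

AB = (0, 8, 2) and AC = (-4, 0, 8), so a normal is n = AB × AC = (64, -8, 32).
n = (64, -8, 32); n·P − (-832) = 432; |n| = 72; distance = 432/72 = 6.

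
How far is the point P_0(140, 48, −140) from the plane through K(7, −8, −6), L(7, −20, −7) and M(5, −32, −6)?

4

KL = (0, −12, −1) and KM = (−2, −24, 0), so a normal is n = KL × KM = (−24, 2, −24).
Then n·(140, 48, −140) − (−40) = 136.
|n| = √(576 + 4 + 576) = 34, so the distance is |136|/34 = 4.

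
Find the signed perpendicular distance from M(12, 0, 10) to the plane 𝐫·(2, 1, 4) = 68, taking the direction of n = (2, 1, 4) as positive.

-4√21/21

n·M − 68 = -4.
|n| = √21, so the signed distance is -4√21/21.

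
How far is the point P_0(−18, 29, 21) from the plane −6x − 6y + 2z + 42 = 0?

9/√19

Normal vector n = (−6, −6, 2), and n·(−18, 29, 21) − (−42) = 18.
|n| = √(36 + 36 + 4) = 2√19, so the distance is |18|/(2√19) = 9√19/19.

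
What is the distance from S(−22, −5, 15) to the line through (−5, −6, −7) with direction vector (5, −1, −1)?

Direction vector d = (5, −1, −1).
AP = (−17, 1, 22), and AP × d = (21, 93, 12).
|AP × d|² = 9234 and |d|² = 27, so the distance is √(9234/27) = √342 = 3√38.

3√38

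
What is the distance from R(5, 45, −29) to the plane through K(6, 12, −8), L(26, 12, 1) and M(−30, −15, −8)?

KL = (20, 0, 9) and KM = (−36, −27, 0), so a normal is n = KL × KM = (243, −324, −540).
Then n·(5, 45, −29) − 1890 = 405.
|n| = √(59049 + 104976 + 291600) = 675, so the distance is |405|/675 = 3/5.

3/5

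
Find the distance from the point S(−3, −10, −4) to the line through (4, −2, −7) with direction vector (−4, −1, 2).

√38

Direction vector d = (−4, −1, 2).
AP = (−7, −8, 3); AP·d = 42, |AP|² = 122, |d|² = 21.
distance² = |AP|² − (AP·d)²/|d|² = 122 − 1764/21 = 38, so the distance is √38.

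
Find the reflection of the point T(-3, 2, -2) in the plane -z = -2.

n = (0, 0, -1), |n|² = 1, n·T − (-2) = 4, so t = 4/1 = 4.
Foot F = T − 4·n = (-3, 2, 2); the reflection is 2F − T = (-3, 2, 6).

(-3, 2, 6)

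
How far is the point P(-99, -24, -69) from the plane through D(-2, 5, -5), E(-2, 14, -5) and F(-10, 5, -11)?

DE = (0, 9, 0) and DF = (-8, 0, -6), so a normal is n = DE × DF = (-54, 0, 72).
Then n·(-99, -24, -69) - (-252) = 630.
|n| = √(2916 + 0 + 5184) = 90, so the distance is |630|/90 = 7.

7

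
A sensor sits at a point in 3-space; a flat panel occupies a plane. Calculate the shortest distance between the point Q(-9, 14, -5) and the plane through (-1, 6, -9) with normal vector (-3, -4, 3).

2√34/17

The plane has equation n·(r − (-1, 6, -9)) = 0, i.e. n·r = -48.
d = |(-3)·(-9) + (-4)·14 + 3·(-5) − (-48)| / √(9 + 16 + 9) = |4| / √34 = 2√34/17.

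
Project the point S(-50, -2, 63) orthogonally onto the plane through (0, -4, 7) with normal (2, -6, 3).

(-366/7, 34/7, 417/7)

n = (2, -6, 3), |n|² = 49, and n·S − 45 = 56.
t = 56/49 = 8/7, so the foot is S − t·n = (-50, -2, 63) − (8/7)·(2, -6, 3) = (-366/7, 34/7, 417/7).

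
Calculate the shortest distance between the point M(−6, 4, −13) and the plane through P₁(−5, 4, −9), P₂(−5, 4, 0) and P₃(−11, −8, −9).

P₁P₂ = (0, 0, 9) and P₁P₃ = (−6, −12, 0), so a normal is n = P₁P₂ × P₁P₃ = (108, −54, 0).
Then n·(−6, 4, −13) − (−756) = −108.
|n| = √(11664 + 2916 + 0) = 54√5, so the distance is |-108|/(54√5) = 2/√5.

2√5/5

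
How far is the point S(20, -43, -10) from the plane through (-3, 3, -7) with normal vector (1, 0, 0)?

23

The plane has equation n·(r − (-3, 3, -7)) = 0, i.e. n·r = -3.
Then n·(20, -43, -10) - (-3) = 23.
|n| = √(1 + 0 + 0) = 1, so the distance is |23|/1 = 23.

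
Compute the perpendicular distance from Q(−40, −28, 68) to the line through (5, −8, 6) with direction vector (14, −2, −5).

Direction vector d = (14, −2, −5).
AP = (−45, −20, 62), and AP × d = (224, 643, 370).
|AP × d|² = 600525 and |d|² = 225, so the distance is √(600525/225) = √2669.

√2669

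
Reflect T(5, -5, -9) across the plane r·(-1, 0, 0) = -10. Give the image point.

n = (-1, 0, 0), |n|² = 1, n·T − (-10) = 5, so t = 5/1 = 5.
Foot F = T − 5·n = (10, -5, -9); the reflection is 2F − T = (15, -5, -9).

(15, -5, -9)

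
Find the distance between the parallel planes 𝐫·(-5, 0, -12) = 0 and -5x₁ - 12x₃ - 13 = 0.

1

Both planes have normal n = (-5, 0, -12), |n| = 13. Any point on the first plane is at distance |13 − 0|/|n| = 13/13 = 1 from the second.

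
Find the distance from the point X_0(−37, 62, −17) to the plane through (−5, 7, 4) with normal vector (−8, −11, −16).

13/21

The plane has equation n·(r − (−5, 7, 4)) = 0, i.e. n·r = -101.
d = |(-8)·(-37) + (-11)·62 + (-16)·(-17) − (-101)| / √(64 + 121 + 256) = |-13| / 21 = 13/21.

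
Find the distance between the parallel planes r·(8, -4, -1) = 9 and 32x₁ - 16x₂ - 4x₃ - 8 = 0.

Divide the second equation by 4 to match normals: 8x₁ - 4x₂ - x₃ = 2.
Both planes have normal n = (8, -4, -1), |n| = 9. Any point on the first plane is at distance |2 − 9|/|n| = 7/9 from the second.

7/9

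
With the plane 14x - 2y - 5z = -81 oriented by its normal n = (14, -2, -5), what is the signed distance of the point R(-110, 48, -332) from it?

n·R − (-81) = 105.
|n| = 15, so the signed distance is 105/15 = 7.

7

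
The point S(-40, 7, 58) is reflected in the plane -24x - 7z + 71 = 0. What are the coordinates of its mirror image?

(8, 7, 72)

With n = (-24, 0, -7), the signed offset is (n·S − (-71))/|n|² = 625/625 = 1.
S' = S − 2t·n = (-40, 7, 58) − 2·(-24, 0, -7) = (8, 7, 72).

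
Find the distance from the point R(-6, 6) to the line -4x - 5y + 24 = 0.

18/√41

The normal to the line is n = (-4, -5) with |n| = √41.
|n·R − (-24)| = |-6 − (-24)| = 18, so the distance is 18/√41.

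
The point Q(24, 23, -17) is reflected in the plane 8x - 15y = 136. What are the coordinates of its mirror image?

(40, -7, -17)

With n = (8, -15, 0), the signed offset is (n·Q − 136)/|n|² = -289/289 = -1.
Q' = Q − 2t·n = (24, 23, -17) − (-2)·(8, -15, 0) = (40, -7, -17).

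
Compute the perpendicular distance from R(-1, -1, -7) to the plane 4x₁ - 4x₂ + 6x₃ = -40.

d = |4·(-1) + (-4)·(-1) + 6·(-7) − (-40)| / √(16 + 16 + 36) = |-2| / (2√17) = √17/17.

√17/17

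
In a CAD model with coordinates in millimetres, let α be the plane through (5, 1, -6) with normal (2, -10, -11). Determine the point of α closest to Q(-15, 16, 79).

(-5, -34, 24)

The perpendicular from Q has direction n = (2, -10, -11): r = (-15, 16, 79) + t(2, -10, -11).
Substitute into the plane: n·(Q + tn) = 66 gives -1059 + 225t = 66, so t = 5.
Foot = (-15, 16, 79) + 5·(2, -10, -11) = (-5, -34, 24).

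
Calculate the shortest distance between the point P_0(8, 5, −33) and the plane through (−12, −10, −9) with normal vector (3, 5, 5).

15√59/59

The plane has equation n·(r − (−12, −10, −9)) = 0, i.e. n·r = -131.
n = (3, 5, 5); n·P − (-131) = 15; |n| = √59; distance = 15/√59.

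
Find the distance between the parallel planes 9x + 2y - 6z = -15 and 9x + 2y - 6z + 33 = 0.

Both planes have normal n = (9, 2, -6), |n| = 11. Any point on the first plane is at distance |(-33) − (-15)|/|n| = 18/11 from the second.

18/11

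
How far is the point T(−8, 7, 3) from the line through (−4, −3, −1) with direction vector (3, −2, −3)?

Direction vector d = (3, −2, −3).
AP = (−4, 10, 4), and AP × d = (−22, 0, −22).
|AP × d|² = 968 and |d|² = 22, so the distance is √(968/22) = √44 = 2√11.

2√11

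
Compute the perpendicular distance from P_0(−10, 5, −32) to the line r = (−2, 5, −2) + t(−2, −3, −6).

Direction vector d = (−2, −3, −6).
AP = (−8, 0, −30); AP·d = 196, |AP|² = 964, |d|² = 49.
distance² = |AP|² − (AP·d)²/|d|² = 964 − 38416/49 = 180, so the distance is 6√5.

6√5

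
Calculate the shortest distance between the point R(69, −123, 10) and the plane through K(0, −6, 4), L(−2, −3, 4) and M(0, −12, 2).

9

KL = (−2, 3, 0) and KM = (0, −6, −2), so a normal is n = KL × KM = (−6, −4, 12).
Then n·(69, −123, 10) − 72 = 126.
|n| = √(36 + 16 + 144) = 14, so the distance is |126|/14 = 9.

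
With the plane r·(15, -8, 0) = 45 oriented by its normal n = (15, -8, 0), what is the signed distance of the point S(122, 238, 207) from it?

-7

n·S − 45 = -119.
|n| = 17, so the signed distance is -119/17 = -7.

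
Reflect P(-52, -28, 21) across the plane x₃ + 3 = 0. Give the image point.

(-52, -28, -27)

With n = (0, 0, 1), the signed offset is (n·P − (-3))/|n|² = 24/1 = 24.
P' = P − 2t·n = (-52, -28, 21) − 48·(0, 0, 1) = (-52, -28, -27).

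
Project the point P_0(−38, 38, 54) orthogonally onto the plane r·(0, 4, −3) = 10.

The perpendicular from P_0 has direction n = (0, 4, −3): r = (−38, 38, 54) + t(0, 4, −3).
Substitute into the plane: n·(P_0 + tn) = 10 gives -10 + 25t = 10, so t = 4/5.
Foot = (−38, 38, 54) + (4/5)·(0, 4, −3) = (−38, 206/5, 258/5).

(-38, 206/5, 258/5)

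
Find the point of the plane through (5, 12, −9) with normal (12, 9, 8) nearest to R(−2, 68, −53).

(-82/17, 1120/17, -933/17)

n = (12, 9, 8), |n|² = 289, and n·R − 96 = 68.
t = 68/289 = 4/17, so the foot is R − t·n = (−2, 68, −53) − (4/17)·(12, 9, 8) = (−82/17, 1120/17, −933/17).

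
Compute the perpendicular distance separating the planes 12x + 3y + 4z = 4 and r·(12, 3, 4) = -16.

With common normal n = (12, 3, 4) (|n| = 13), the distance is |4 − (-16)|/|n| = 20/13.

20/13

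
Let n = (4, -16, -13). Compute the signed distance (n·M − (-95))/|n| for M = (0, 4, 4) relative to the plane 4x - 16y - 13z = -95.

-1

n·M − (-95) = -21.
|n| = 21, so the signed distance is -21/21 = -1.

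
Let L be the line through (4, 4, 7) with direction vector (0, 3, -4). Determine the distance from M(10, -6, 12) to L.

Direction vector d = (0, 3, -4).
AP = (6, -10, 5); AP·d = -50, |AP|² = 161, |d|² = 25.
distance² = |AP|² − (AP·d)²/|d|² = 161 − 2500/25 = 61, so the distance is √61.

√61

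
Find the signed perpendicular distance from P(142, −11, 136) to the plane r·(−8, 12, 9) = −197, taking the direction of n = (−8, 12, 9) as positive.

n·P − (-197) = 153.
|n| = 17, so the signed distance is 153/17 = 9.

9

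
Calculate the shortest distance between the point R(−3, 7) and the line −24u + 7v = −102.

The normal to the line is n = (−24, 7) with |n| = 25.
|n·R − (-102)| = |121 − (-102)| = 223, so the distance is 223/25.

223/25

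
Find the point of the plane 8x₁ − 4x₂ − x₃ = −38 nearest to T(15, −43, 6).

n = (8, −4, −1), |n|² = 81, and n·T − (-38) = 324.
t = 324/81 = 4, so the foot is T − t·n = (15, −43, 6) − 4·(8, −4, −1) = (−17, −27, 10).

(-17, -27, 10)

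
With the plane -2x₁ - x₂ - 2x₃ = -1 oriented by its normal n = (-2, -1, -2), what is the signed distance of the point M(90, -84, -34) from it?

-9

n·M − (-1) = -27.
|n| = 3, so the signed distance is -27/3 = -9.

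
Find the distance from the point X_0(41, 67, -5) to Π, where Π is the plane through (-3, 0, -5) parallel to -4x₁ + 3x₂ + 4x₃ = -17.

25√41/41

Parallel planes share the normal n = (-4, 3, 4); since (-3, 0, -5) lies on the plane, its equation is -4x₁ + 3x₂ + 4x₃ = -8.
Then n·(41, 67, -5) - (-8) = 25.
|n| = √(16 + 9 + 16) = √41, so the distance is |25|/√41 = 25/√41.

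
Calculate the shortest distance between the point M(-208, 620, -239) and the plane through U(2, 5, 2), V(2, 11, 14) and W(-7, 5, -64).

UV = (0, 6, 12) and UW = (-9, 0, -66), so a normal is n = UV × UW = (-396, -108, 54).
n = (-396, -108, 54); n·P − (-1224) = 3726; |n| = 414; distance = 3726/414 = 9.

9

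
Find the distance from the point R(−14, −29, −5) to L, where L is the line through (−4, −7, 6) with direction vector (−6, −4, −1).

Direction vector d = (−6, −4, −1).
AP = (−10, −22, −11), and AP × d = (−22, 56, −92).
|AP × d|² = 12084 and |d|² = 53, so the distance is √(12084/53) = √228 = 2√57.

2√57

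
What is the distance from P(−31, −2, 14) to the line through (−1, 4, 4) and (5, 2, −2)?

4√22

A direction vector is d = (6, −2, −6).
AP = (−30, −6, 10), and AP × d = (56, −120, 96).
|AP × d|² = 26752 and |d|² = 76, so the distance is √(26752/76) = √352 = 4√22.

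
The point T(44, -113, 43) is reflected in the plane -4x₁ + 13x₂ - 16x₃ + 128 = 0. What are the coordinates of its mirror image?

With n = (-4, 13, -16), the signed offset is (n·T − (-128))/|n|² = -2205/441 = -5.
T' = T − 2t·n = (44, -113, 43) − (-10)·(-4, 13, -16) = (4, 17, -117).

(4, 17, -117)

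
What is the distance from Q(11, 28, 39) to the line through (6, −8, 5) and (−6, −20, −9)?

√541

A direction vector is d = (−12, −12, −14).
AP = (5, 36, 34), and AP × d = (−96, −338, 372).
|AP × d|² = 261844 and |d|² = 484, so the distance is √(261844/484) = √541.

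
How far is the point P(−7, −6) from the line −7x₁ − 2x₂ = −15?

d = |(-7)·(-7) + (-2)·(-6) − (-15)| / √(49 + 4) = |76|/√53 = 76/√53.

76√53/53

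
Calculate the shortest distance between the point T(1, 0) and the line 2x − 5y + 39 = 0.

41√29/29

The normal to the line is n = (2, −5) with |n| = √29.
|n·T − (-39)| = |2 − (-39)| = 41, so the distance is 41/√29.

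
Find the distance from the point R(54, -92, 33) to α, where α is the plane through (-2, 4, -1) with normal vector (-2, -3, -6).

The plane has equation n·(r − (-2, 4, -1)) = 0, i.e. n·r = -2.
d = |(-2)·54 + (-3)·(-92) + (-6)·33 − (-2)| / √(4 + 9 + 36) = |-28| / 7 = 4.

4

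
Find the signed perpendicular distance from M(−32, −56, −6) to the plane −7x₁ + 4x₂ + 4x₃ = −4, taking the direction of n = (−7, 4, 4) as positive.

n·M − (-4) = -20.
|n| = 9, so the signed distance is -20/9.

-20/9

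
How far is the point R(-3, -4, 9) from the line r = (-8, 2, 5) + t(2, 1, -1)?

Direction vector d = (2, 1, -1).
AP = (5, -6, 4); AP·d = 0, |AP|² = 77, |d|² = 6.
distance² = |AP|² − (AP·d)²/|d|² = 77 − 0/6 = 77, so the distance is √77.

√77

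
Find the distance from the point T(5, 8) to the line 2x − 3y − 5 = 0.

The normal to the line is n = (2, −3) with |n| = √13.
|n·T − 5| = |-14 − 5| = 19, so the distance is 19/√13.

19√13/13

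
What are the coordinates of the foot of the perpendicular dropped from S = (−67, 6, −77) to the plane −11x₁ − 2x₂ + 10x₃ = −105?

The perpendicular from S has direction n = (−11, −2, 10): r = (−67, 6, −77) + t(−11, −2, 10).
Substitute into the plane: n·(S + tn) = -105 gives -45 + 225t = -105, so t = -4/15.
Foot = (−67, 6, −77) + (-4/15)·(−11, −2, 10) = (−961/15, 98/15, −239/3).

(-961/15, 98/15, -239/3)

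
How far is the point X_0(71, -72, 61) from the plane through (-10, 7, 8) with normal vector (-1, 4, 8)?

3

The plane has equation n·(r − (-10, 7, 8)) = 0, i.e. n·r = 102.
Then n·(71, -72, 61) - 102 = 27.
|n| = √(1 + 16 + 64) = 9, so the distance is |27|/9 = 3.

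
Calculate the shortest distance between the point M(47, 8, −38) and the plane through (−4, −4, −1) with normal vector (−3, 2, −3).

The plane has equation n·(r − (−4, −4, −1)) = 0, i.e. n·r = 7.
Then n·(47, 8, −38) − 7 = −18.
|n| = √(9 + 4 + 9) = √22, so the distance is |-18|/√22 = 9√22/11.

18/√22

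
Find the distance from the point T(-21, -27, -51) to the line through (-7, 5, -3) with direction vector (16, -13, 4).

Direction vector d = (16, -13, 4).
AP = (-14, -32, -48), and AP × d = (-752, -712, 694).
|AP × d|² = 1554084 and |d|² = 441, so the distance is √(1554084/441) = √3524 = 2√881.

2√881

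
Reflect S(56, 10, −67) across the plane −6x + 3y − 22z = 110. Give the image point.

With n = (−6, 3, −22), the signed offset is (n·S − 110)/|n|² = 1058/529 = 2.
S' = S − 2t·n = (56, 10, −67) − 4·(−6, 3, −22) = (80, −2, 21).

(80, -2, 21)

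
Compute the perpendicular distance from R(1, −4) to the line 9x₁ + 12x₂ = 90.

43/5

The normal to the line is n = (9, 12) with |n| = 15.
|n·R − 90| = |-39 − 90| = 129, so the distance is 129/15 = 43/5.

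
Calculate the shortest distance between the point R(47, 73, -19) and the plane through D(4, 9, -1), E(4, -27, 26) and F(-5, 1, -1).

DE = (0, -36, 27) and DF = (-9, -8, 0), so a normal is n = DE × DF = (216, -243, -324).
Then n·(47, 73, -19) - (-999) = -432.
|n| = √(46656 + 59049 + 104976) = 459, so the distance is |-432|/459 = 16/17.

16/17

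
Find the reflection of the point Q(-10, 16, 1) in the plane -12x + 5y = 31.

(14, 6, 1)

With n = (-12, 5, 0), the signed offset is (n·Q − 31)/|n|² = 169/169 = 1.
Q' = Q − 2t·n = (-10, 16, 1) − 2·(-12, 5, 0) = (14, 6, 1).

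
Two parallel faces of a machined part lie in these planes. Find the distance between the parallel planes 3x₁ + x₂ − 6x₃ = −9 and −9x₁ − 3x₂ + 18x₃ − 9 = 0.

6/√46

Divide the second equation by -3 to match normals: 3x₁ + x₂ − 6x₃ = -3.
Both planes have normal n = (3, 1, −6), |n| = √46. Any point on the first plane is at distance |(-3) − (-9)|/|n| = 6/√46 = 3√46/23 from the second.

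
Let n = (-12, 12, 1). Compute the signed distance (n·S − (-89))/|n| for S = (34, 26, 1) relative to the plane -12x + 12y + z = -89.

-6/17

n·S − (-89) = -6.
|n| = 17, so the signed distance is -6/17.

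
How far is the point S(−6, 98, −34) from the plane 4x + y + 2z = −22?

d = |4·(-6) + 1·98 + 2·(-34) − (-22)| / √(16 + 1 + 4) = |28| / √21 = 4√21/3.

28/√21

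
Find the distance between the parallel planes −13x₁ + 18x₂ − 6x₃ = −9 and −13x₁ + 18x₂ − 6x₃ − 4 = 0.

Both planes have normal n = (−13, 18, −6), |n| = 23. Any point on the first plane is at distance |4 − (-9)|/|n| = 13/23 from the second.

13/23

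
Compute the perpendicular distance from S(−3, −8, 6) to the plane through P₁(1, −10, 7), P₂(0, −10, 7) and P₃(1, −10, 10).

2

P₁P₂ = (−1, 0, 0) and P₁P₃ = (0, 0, 3), so a normal is n = P₁P₂ × P₁P₃ = (0, 3, 0).
Then n·(−3, −8, 6) − (−30) = 6.
|n| = √(0 + 9 + 0) = 3, so the distance is |6|/3 = 2.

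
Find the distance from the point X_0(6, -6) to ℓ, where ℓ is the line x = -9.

The normal to the line is n = (1, 0) with |n| = 1.
|n·X_0 − (-9)| = |6 − (-9)| = 15, so the distance is 15/1 = 15.

15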